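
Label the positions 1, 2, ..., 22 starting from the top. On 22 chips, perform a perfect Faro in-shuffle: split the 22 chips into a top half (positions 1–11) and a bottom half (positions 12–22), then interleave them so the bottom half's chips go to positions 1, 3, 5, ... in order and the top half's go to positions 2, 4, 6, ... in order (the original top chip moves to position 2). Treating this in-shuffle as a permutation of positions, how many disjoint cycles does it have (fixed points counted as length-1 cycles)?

2

Trace each unvisited position around until it returns:
(1 2 4 8 16 9 ... len 11) (5 10 20 17 11 22 ... len 11)
2 cycles in total.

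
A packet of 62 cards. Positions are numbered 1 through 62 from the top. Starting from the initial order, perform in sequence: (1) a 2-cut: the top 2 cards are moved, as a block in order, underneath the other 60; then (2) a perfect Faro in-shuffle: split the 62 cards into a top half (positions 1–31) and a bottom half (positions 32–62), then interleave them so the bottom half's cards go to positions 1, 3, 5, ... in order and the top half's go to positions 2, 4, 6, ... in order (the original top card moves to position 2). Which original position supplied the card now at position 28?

16

Undo the operations in reverse order, starting from position 28:
  undo op 2 (in-shuffle, from top half): 28 ← 14
  undo op 1 (cut 2): 14 ← 16
So the card at position 28 came from original position 16.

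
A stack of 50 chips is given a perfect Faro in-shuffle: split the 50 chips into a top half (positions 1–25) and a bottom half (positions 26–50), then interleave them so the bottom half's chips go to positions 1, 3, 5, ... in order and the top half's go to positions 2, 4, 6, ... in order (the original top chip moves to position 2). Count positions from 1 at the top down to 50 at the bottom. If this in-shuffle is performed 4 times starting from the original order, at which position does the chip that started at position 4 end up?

13

Track the chip's position through each in-shuffle:
4 → 8 → 16 → 32 → 13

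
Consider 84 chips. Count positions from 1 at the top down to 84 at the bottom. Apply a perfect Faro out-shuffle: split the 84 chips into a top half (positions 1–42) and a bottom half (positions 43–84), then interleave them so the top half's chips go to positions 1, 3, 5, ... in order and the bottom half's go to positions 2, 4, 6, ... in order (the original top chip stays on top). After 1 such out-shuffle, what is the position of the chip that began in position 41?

Track the chip's position through each out-shuffle:
41 → 81

81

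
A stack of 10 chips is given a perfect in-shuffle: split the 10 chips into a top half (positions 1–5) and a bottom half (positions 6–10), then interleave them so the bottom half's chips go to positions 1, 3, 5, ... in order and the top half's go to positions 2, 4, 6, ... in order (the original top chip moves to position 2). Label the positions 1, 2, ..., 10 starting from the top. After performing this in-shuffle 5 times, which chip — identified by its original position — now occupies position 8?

Work backwards from position 8, undoing one in-shuffle at a time:
8 ← 4 ← 2 ← 1 ← 6 ← 3
So the chip now at position 8 started at position 3.

3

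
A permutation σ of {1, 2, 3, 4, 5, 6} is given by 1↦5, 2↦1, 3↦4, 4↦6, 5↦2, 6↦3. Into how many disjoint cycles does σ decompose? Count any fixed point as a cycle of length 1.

2

Cycle decomposition: (1 5 2) (3 4 6).
2 cycles.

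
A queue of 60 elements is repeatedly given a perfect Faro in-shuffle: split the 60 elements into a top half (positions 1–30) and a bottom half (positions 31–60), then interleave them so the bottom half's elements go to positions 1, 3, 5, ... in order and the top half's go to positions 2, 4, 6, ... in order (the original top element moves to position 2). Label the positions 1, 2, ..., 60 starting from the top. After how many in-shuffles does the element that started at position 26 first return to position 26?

60

Follow position 26 under repeated in-shuffles:
26 → 52 → 43 → 25 → 50 → 39 → 17 → 34 → ... → 26 (length 60)
It first returns after 60 in-shuffles.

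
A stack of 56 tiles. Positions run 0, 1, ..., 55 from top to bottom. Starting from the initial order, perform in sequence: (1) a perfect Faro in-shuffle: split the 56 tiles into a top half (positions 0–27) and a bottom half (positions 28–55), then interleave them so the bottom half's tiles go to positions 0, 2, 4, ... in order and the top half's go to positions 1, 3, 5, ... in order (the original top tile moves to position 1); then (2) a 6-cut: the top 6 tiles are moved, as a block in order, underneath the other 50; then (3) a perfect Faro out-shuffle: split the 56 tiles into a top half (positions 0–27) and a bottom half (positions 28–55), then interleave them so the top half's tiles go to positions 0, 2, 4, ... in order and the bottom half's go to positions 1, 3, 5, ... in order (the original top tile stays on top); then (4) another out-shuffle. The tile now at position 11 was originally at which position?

Undo the operations in reverse order, starting from position 11:
  undo op 4 (out-shuffle, from bottom half): 11 ← 33
  undo op 3 (out-shuffle, from bottom half): 33 ← 44
  undo op 2 (cut 6): 44 ← 50
  undo op 1 (in-shuffle, from bottom half): 50 ← 53
So the tile at position 11 came from original position 53.

53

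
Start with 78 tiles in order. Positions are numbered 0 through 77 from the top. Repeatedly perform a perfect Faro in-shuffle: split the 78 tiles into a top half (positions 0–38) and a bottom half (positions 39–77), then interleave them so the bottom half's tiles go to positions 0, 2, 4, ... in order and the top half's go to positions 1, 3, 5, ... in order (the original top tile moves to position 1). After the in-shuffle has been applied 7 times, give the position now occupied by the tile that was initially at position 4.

7

Track the tile's position through each in-shuffle:
4 → 9 → 19 → 39 → 0 → 1 → 3 → 7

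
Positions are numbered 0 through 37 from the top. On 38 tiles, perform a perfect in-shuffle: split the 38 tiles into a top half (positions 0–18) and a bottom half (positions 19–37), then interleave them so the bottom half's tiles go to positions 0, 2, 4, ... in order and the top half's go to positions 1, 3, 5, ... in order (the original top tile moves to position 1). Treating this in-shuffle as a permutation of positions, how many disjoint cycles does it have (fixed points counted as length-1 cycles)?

Trace each unvisited position around until it returns:
(0 1 3 7 15 31 ... len 12) (2 5 11 23 8 17 ... len 12) (6 13 27 16 33 28 ... len 12) (12 25)
4 cycles in total.

4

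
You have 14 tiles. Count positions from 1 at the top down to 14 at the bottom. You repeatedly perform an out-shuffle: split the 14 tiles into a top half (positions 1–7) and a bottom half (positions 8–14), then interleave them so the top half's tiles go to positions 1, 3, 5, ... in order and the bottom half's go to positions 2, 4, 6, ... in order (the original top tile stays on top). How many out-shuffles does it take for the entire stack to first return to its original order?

12

The out-shuffle permutes the 14 positions with cycle lengths [1, 1, 12].
Every tile is home exactly when every cycle has completed a whole number of laps, i.e. after lcm(1, 12) = 12 out-shuffles.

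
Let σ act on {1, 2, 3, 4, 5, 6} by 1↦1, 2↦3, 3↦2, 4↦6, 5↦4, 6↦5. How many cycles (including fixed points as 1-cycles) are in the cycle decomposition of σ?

3

Cycle decomposition: (1) (2 3) (4 6 5).
3 cycles.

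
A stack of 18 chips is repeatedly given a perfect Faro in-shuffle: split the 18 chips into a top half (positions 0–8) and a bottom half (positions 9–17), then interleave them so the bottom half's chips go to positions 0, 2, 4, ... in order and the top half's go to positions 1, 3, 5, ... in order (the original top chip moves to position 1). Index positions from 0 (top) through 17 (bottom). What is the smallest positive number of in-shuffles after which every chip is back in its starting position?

The in-shuffle permutes the 18 positions with cycle lengths [18].
Every chip is home exactly when every cycle has completed a whole number of laps, i.e. after lcm(18) = 18 in-shuffles.

18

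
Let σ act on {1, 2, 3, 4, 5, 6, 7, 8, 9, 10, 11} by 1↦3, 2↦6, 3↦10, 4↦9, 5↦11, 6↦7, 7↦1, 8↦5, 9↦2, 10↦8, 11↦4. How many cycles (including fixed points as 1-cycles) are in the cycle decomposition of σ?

Cycle decomposition: (1 3 10 8 5 11 4 9 2 6 7).
1 cycle.

1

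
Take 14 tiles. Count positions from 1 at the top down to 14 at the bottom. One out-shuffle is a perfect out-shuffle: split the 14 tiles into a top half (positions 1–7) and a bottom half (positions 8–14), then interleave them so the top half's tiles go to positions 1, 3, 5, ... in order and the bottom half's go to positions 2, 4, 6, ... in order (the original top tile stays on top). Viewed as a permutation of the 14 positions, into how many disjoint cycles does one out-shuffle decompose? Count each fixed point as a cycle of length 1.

3

Trace each unvisited position around until it returns:
(1) (2 3 5 9 4 7 ... len 12) (14)
3 cycles in total.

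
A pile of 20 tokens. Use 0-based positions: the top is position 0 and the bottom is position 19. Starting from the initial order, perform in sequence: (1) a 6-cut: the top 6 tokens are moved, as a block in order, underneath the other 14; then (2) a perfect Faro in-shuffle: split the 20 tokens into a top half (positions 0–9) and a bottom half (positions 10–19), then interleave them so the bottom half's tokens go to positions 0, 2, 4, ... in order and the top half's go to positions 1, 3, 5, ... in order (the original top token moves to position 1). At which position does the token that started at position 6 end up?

1

Track the token from position 6 forward through each operation:
  after op 1 (cut 6): 6 → 0
  after op 2 (in-shuffle): 0 → 1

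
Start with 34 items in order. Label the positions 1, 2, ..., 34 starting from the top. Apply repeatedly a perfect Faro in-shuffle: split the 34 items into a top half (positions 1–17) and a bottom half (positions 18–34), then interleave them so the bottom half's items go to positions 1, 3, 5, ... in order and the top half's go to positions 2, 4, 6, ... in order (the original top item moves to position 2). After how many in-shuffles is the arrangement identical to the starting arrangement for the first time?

12

The in-shuffle permutes the 34 positions with cycle lengths [3, 3, 4, 12, 12].
Every item is home exactly when every cycle has completed a whole number of laps, i.e. after lcm(3, 4, 12) = 12 in-shuffles.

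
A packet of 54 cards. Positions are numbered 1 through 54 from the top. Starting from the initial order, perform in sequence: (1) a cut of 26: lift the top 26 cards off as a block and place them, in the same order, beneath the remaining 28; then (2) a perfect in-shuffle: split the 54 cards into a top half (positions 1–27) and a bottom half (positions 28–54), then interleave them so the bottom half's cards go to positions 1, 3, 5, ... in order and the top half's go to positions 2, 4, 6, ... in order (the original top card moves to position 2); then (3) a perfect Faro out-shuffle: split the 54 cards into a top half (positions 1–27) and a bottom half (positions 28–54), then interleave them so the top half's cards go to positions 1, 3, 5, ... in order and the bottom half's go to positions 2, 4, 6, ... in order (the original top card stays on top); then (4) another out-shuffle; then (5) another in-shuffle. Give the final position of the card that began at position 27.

10

Track the card from position 27 forward through each operation:
  after op 1 (cut 26): 27 → 1
  after op 2 (in-shuffle): 1 → 2
  after op 3 (out-shuffle): 2 → 3
  after op 4 (out-shuffle): 3 → 5
  after op 5 (in-shuffle): 5 → 10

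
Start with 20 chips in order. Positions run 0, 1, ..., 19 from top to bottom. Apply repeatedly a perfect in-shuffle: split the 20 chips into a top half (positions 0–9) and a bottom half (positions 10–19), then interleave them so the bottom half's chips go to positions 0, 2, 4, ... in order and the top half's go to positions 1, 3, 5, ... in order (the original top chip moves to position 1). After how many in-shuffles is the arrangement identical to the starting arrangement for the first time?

The in-shuffle permutes the 20 positions with cycle lengths [2, 3, 3, 6, 6].
Every chip is home exactly when every cycle has completed a whole number of laps, i.e. after lcm(2, 3, 6) = 6 in-shuffles.

6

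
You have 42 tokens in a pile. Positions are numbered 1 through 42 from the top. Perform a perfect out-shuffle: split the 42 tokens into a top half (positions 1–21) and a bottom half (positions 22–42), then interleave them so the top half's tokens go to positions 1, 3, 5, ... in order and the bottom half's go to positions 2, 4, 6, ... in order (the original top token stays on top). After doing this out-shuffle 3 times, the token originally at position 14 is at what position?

Track the token's position through each out-shuffle:
14 → 27 → 12 → 23

23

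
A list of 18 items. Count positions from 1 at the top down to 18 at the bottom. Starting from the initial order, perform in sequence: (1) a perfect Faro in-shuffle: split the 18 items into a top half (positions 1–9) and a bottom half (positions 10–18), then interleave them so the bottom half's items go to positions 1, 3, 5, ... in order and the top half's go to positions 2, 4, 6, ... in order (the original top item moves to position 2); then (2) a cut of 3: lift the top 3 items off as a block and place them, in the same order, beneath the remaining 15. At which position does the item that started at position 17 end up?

Track the item from position 17 forward through each operation:
  after op 1 (in-shuffle): 17 → 15
  after op 2 (cut 3): 15 → 12

12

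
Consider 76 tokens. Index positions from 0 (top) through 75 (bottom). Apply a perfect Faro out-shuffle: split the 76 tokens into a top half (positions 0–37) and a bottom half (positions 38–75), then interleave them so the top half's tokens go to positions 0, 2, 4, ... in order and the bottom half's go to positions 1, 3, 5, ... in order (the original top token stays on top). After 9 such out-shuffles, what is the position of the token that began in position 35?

Track the token's position through each out-shuffle:
35 → 70 → 65 → 55 → 35 → 70 → 65 → 55 → 35 → 70

70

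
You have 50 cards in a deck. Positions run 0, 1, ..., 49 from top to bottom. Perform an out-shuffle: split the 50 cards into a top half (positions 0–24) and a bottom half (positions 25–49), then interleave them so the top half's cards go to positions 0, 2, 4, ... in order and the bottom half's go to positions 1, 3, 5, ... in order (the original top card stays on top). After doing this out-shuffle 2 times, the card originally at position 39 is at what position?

9

Track the card's position through each out-shuffle:
39 → 29 → 9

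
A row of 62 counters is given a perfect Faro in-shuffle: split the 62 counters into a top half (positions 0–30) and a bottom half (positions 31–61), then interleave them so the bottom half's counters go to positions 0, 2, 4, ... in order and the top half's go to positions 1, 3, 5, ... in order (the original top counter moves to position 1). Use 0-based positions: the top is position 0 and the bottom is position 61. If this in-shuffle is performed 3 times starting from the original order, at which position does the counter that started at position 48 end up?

Track the counter's position through each in-shuffle:
48 → 34 → 6 → 13

13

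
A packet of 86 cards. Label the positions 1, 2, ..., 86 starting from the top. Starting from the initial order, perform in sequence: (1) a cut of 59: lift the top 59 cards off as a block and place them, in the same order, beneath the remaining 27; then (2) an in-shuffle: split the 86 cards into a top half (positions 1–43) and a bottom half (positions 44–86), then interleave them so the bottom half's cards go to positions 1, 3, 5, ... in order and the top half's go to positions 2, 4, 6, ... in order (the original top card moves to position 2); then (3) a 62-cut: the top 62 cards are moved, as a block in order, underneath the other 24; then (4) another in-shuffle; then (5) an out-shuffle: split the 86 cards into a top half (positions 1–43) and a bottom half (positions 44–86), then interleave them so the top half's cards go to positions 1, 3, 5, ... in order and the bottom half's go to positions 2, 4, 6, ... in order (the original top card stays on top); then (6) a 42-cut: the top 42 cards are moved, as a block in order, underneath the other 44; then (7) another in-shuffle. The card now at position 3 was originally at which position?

69

Undo the operations in reverse order, starting from position 3:
  undo op 7 (in-shuffle, from bottom half): 3 ← 45
  undo op 6 (cut 42): 45 ← 1
  undo op 5 (out-shuffle, from top half): 1 ← 1
  undo op 4 (in-shuffle, from bottom half): 1 ← 44
  undo op 3 (cut 62): 44 ← 20
  undo op 2 (in-shuffle, from top half): 20 ← 10
  undo op 1 (cut 59): 10 ← 69
So the card at position 3 came from original position 69.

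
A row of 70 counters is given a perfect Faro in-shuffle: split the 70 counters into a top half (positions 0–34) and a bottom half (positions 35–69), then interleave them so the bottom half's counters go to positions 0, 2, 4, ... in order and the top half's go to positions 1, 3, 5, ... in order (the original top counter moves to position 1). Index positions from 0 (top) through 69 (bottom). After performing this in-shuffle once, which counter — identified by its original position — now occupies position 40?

Work backwards from position 40, undoing one in-shuffle at a time:
40 ← 55
So the counter now at position 40 started at position 55.

55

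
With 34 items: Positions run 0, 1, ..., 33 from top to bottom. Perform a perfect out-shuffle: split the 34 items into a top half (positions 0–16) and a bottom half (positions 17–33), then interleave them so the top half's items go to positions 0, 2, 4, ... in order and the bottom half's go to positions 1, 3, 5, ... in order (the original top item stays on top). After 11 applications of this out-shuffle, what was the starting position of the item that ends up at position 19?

26

Work backwards from position 19, undoing one out-shuffle at a time:
19 ← 26 ← 13 ← 23 ← 28 ← 14 ← 7 ← 20 ← 10 ← 5 ← 19 ← 26
So the item now at position 19 started at position 26.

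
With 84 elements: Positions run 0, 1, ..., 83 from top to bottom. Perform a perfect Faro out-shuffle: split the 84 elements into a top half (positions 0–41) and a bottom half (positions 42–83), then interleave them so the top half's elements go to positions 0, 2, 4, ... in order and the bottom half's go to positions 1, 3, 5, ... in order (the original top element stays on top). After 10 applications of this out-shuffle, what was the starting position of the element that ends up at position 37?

28

Work backwards from position 37, undoing one out-shuffle at a time:
37 ← 60 ← 30 ← 15 ← 49 ← 66 ← 33 ← 58 ← 29 ← 56 ← 28
So the element now at position 37 started at position 28.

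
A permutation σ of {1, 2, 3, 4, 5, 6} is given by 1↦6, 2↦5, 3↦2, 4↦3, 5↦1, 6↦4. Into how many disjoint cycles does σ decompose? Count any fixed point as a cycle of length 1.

1

Cycle decomposition: (1 6 4 3 2 5).
1 cycle.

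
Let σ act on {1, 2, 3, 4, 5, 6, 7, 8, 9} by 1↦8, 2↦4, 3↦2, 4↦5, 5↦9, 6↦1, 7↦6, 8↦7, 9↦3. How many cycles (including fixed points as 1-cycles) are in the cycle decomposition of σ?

2

Cycle decomposition: (1 8 7 6) (2 4 5 9 3).
2 cycles.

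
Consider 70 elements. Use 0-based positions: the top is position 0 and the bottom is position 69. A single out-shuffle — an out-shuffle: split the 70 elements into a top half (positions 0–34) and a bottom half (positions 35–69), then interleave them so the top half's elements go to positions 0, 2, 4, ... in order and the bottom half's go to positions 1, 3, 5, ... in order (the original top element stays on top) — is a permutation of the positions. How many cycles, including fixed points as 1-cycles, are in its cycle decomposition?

Trace each unvisited position around until it returns:
(0) (1 2 4 8 16 32 ... len 22) (3 6 12 24 48 27 ... len 11) (5 10 20 40 11 22 ... len 22) (15 30 60 51 33 66 ... len 11) (23 46) (69)
7 cycles in total.

7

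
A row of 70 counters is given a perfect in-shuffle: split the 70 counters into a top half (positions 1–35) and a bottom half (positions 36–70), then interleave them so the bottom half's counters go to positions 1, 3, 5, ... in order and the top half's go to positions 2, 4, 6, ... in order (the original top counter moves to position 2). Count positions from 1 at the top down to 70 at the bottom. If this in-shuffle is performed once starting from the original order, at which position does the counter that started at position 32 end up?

64

Track the counter's position through each in-shuffle:
32 → 64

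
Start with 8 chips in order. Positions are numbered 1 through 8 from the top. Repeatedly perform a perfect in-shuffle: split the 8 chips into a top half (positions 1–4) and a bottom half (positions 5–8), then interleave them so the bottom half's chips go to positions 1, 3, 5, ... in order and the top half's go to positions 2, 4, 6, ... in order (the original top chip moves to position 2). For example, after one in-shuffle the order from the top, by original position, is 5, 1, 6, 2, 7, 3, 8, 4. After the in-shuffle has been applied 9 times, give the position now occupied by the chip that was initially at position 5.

Track the chip's position through each in-shuffle:
5 → 1 → 2 → 4 → 8 → 7 → 5 → 1 → 2 → 4

4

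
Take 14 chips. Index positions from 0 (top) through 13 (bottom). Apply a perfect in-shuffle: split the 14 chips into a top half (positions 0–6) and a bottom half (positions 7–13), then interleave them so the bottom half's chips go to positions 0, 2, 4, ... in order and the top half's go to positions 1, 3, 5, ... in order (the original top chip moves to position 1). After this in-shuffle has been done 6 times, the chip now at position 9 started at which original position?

Work backwards from position 9, undoing one in-shuffle at a time:
9 ← 4 ← 9 ← 4 ← 9 ← 4 ← 9
So the chip now at position 9 started at position 9.

9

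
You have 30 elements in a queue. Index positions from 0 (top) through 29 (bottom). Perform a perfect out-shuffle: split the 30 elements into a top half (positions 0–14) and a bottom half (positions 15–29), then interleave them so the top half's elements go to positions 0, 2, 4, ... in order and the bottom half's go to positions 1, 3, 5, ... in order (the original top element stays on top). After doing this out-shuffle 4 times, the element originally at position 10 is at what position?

15

Track the element's position through each out-shuffle:
10 → 20 → 11 → 22 → 15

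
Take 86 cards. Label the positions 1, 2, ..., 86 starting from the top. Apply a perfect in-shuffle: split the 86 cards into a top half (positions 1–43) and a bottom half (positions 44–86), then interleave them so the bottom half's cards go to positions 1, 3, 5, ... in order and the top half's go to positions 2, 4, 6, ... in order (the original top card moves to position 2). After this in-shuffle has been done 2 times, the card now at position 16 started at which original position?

4

Work backwards from position 16, undoing one in-shuffle at a time:
16 ← 8 ← 4
So the card now at position 16 started at position 4.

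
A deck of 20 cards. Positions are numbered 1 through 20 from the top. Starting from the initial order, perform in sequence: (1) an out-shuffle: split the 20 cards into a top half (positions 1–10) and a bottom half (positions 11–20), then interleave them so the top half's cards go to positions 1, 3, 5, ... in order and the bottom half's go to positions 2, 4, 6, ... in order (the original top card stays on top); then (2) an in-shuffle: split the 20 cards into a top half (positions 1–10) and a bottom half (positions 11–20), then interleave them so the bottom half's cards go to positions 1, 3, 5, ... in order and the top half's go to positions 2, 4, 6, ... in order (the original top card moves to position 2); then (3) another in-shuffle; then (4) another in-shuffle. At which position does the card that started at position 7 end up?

20

Track the card from position 7 forward through each operation:
  after op 1 (out-shuffle): 7 → 13
  after op 2 (in-shuffle): 13 → 5
  after op 3 (in-shuffle): 5 → 10
  after op 4 (in-shuffle): 10 → 20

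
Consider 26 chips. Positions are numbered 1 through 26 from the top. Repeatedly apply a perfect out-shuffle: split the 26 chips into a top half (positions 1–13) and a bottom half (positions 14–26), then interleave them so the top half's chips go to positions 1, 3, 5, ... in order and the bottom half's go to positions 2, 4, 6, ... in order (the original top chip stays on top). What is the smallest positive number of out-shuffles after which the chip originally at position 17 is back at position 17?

Follow position 17 under repeated out-shuffles:
17 → 8 → 15 → 4 → 7 → 13 → 25 → 24 → 22 → 18 → 10 → 19 → 12 → 23 → 20 → 14 → 2 → 3 → 5 → 9 → 17
It first returns after 20 out-shuffles.

20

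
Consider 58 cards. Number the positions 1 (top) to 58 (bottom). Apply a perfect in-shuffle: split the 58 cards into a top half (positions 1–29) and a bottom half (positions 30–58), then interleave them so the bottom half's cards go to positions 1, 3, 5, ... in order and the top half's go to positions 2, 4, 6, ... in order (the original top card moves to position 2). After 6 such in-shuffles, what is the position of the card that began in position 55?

39

Track the card's position through each in-shuffle:
55 → 51 → 43 → 27 → 54 → 49 → 39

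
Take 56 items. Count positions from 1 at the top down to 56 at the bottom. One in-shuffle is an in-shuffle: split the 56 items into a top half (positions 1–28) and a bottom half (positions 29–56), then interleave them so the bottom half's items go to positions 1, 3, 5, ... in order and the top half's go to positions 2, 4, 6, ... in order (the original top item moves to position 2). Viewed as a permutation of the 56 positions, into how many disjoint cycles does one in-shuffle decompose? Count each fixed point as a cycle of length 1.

Trace each unvisited position around until it returns:
(1 2 4 8 16 32 ... len 18) (3 6 12 24 48 39 ... len 18) (5 10 20 40 23 46 ... len 18) (19 38)
4 cycles in total.

4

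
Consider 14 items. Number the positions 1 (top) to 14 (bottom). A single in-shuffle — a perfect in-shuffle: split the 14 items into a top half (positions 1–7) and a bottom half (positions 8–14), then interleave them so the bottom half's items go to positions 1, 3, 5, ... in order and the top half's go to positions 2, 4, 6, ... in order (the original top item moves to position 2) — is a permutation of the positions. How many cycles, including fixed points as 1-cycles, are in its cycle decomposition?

Trace each unvisited position around until it returns:
(1 2 4 8) (3 6 12 9) (5 10) (7 14 13 11)
4 cycles in total.

4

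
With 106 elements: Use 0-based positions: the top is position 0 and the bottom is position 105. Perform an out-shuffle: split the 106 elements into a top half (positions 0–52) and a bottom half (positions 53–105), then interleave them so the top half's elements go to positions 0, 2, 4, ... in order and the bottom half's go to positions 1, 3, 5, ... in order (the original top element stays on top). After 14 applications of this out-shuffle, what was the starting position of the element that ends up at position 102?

Work backwards from position 102, undoing one out-shuffle at a time:
102 ← 51 ← 78 ← 39 ← 72 ← ... ← 78 (14 steps).
So the element now at position 102 started at position 78.

78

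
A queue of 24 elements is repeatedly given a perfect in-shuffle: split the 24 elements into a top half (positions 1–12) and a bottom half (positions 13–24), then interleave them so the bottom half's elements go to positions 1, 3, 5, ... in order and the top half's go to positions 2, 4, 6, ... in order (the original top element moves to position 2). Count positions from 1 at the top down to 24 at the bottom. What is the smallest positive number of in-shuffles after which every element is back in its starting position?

20

The in-shuffle permutes the 24 positions with cycle lengths [4, 20].
Every element is home exactly when every cycle has completed a whole number of laps, i.e. after lcm(4, 20) = 20 in-shuffles.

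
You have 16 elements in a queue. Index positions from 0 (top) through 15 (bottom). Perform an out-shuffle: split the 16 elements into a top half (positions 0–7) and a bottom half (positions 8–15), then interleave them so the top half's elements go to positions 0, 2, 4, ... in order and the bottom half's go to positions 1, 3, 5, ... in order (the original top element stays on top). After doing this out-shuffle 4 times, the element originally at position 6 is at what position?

6

Track the element's position through each out-shuffle:
6 → 12 → 9 → 3 → 6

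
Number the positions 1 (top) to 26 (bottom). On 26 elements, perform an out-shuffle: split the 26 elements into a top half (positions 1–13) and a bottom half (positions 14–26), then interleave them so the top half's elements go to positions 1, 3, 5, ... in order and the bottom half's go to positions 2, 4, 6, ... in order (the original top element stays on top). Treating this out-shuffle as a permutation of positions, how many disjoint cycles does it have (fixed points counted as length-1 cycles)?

Trace each unvisited position around until it returns:
(1) (2 3 5 9 17 8 ... len 20) (6 11 21 16) (26)
4 cycles in total.

4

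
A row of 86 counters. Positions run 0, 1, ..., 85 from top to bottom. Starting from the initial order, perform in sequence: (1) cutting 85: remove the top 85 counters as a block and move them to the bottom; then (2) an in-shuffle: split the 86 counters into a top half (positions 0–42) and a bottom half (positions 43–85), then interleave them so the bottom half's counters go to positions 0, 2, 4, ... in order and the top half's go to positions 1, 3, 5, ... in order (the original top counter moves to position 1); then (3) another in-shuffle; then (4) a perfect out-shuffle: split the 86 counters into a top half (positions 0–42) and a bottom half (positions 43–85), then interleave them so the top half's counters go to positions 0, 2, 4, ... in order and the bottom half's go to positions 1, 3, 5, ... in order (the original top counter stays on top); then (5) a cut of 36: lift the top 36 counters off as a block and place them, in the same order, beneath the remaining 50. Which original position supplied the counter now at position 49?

63

Undo the operations in reverse order, starting from position 49:
  undo op 5 (cut 36): 49 ← 85
  undo op 4 (out-shuffle, from bottom half): 85 ← 85
  undo op 3 (in-shuffle, from top half): 85 ← 42
  undo op 2 (in-shuffle, from bottom half): 42 ← 64
  undo op 1 (cut 85): 64 ← 63
So the counter at position 49 came from original position 63.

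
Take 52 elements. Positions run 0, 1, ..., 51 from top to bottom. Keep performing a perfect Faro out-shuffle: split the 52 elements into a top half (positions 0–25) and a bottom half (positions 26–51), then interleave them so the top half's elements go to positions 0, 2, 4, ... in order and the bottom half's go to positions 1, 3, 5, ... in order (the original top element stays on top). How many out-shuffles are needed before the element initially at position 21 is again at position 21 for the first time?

Follow position 21 under repeated out-shuffles:
21 → 42 → 33 → 15 → 30 → 9 → 18 → 36 → 21
It first returns after 8 out-shuffles.

8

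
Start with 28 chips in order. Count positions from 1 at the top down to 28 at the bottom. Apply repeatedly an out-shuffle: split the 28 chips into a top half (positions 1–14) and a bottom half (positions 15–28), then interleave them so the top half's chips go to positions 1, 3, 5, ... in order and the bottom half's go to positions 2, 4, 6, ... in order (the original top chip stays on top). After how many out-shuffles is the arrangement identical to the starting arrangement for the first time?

The out-shuffle permutes the 28 positions with cycle lengths [1, 1, 2, 6, 18].
Every chip is home exactly when every cycle has completed a whole number of laps, i.e. after lcm(1, 2, 6, 18) = 18 out-shuffles.

18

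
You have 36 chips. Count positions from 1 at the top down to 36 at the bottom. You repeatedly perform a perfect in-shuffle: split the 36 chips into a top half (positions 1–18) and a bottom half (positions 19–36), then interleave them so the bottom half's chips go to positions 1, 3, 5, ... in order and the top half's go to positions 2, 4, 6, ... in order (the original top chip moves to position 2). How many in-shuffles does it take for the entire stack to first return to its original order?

The in-shuffle permutes the 36 positions with cycle lengths [36].
Every chip is home exactly when every cycle has completed a whole number of laps, i.e. after lcm(36) = 36 in-shuffles.

36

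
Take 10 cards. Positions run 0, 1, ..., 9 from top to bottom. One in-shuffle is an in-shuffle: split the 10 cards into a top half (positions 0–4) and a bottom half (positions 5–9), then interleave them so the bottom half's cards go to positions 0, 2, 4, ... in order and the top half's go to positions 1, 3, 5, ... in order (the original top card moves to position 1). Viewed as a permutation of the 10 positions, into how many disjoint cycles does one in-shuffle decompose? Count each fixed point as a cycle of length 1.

Trace each unvisited position around until it returns:
(0 1 3 7 4 9 8 6 2 5)
1 cycle in total.

1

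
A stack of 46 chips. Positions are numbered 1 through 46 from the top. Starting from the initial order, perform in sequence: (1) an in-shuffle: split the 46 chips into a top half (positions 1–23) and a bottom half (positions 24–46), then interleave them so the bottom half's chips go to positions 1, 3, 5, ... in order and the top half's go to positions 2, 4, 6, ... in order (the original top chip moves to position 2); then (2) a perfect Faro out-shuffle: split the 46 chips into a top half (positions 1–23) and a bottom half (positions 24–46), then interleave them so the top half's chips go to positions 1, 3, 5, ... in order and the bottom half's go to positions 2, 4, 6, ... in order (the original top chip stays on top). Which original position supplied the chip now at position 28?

42

Undo the operations in reverse order, starting from position 28:
  undo op 2 (out-shuffle, from bottom half): 28 ← 37
  undo op 1 (in-shuffle, from bottom half): 37 ← 42
So the chip at position 28 came from original position 42.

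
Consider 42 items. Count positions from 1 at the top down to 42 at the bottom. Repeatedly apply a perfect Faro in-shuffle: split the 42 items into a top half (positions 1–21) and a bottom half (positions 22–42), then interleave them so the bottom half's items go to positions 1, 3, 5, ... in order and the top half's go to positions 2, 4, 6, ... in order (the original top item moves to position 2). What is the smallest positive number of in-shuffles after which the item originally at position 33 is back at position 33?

14

Follow position 33 under repeated in-shuffles:
33 → 23 → 3 → 6 → 12 → 24 → 5 → 10 → 20 → 40 → 37 → 31 → 19 → 38 → 33
It first returns after 14 in-shuffles.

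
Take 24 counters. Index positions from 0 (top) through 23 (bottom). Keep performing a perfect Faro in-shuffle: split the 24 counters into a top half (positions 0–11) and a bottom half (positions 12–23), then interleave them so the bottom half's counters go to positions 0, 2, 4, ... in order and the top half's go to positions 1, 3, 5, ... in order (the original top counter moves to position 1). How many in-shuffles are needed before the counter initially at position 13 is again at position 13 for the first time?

Follow position 13 under repeated in-shuffles:
13 → 2 → 5 → 11 → 23 → 22 → 20 → 16 → 8 → 17 → 10 → 21 → 18 → 12 → 0 → 1 → 3 → 7 → 15 → 6 → 13
It first returns after 20 in-shuffles.

20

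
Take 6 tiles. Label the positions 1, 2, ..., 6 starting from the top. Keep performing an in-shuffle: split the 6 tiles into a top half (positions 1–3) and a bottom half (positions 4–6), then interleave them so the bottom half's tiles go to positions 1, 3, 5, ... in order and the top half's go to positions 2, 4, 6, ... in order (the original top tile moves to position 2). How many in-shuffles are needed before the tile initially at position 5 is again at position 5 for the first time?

3

Follow position 5 under repeated in-shuffles:
5 → 3 → 6 → 5
It first returns after 3 in-shuffles.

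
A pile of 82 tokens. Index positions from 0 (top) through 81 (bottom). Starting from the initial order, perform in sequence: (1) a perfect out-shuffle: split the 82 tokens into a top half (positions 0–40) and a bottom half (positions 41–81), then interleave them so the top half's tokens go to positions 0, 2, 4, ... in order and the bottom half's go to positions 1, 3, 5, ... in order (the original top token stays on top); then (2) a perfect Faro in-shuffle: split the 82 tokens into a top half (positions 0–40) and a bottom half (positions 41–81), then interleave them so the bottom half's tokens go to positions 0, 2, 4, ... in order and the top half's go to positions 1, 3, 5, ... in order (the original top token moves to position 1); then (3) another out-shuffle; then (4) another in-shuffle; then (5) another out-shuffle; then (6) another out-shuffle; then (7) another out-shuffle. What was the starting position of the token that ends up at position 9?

Undo the operations in reverse order, starting from position 9:
  undo op 7 (out-shuffle, from bottom half): 9 ← 45
  undo op 6 (out-shuffle, from bottom half): 45 ← 63
  undo op 5 (out-shuffle, from bottom half): 63 ← 72
  undo op 4 (in-shuffle, from bottom half): 72 ← 77
  undo op 3 (out-shuffle, from bottom half): 77 ← 79
  undo op 2 (in-shuffle, from top half): 79 ← 39
  undo op 1 (out-shuffle, from bottom half): 39 ← 60
So the token at position 9 came from original position 60.

60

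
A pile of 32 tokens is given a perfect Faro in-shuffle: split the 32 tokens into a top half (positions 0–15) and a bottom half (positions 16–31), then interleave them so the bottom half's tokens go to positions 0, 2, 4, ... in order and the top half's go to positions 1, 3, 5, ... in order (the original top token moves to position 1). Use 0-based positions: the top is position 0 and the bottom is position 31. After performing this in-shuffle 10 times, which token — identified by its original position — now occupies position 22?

22

Work backwards from position 22, undoing one in-shuffle at a time:
22 ← 27 ← 13 ← 6 ← 19 ← 9 ← 4 ← 18 ← 25 ← 12 ← 22
So the token now at position 22 started at position 22.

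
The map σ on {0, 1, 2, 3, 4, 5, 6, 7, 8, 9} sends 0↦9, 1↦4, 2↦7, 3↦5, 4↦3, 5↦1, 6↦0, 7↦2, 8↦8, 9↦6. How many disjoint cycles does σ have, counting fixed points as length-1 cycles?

Cycle decomposition: (0 9 6) (1 4 3 5) (2 7) (8).
4 cycles.

4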